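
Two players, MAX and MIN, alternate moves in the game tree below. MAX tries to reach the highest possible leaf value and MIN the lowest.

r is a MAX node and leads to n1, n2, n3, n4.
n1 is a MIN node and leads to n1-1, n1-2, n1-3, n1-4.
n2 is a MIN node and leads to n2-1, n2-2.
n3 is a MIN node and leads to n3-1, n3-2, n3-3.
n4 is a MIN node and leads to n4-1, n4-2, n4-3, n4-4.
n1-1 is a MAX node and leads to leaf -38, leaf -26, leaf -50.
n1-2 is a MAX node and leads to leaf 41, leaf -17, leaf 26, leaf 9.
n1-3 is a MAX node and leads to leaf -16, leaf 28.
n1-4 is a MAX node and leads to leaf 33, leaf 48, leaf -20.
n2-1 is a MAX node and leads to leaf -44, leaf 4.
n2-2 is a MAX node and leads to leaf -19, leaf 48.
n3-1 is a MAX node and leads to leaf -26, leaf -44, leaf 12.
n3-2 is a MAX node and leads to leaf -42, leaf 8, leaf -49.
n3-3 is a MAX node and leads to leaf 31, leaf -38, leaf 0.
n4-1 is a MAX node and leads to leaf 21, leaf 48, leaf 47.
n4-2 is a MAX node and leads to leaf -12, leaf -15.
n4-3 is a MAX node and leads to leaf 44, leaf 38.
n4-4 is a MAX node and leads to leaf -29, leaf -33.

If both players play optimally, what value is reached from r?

n1-1 (MAX): max(-38, -26, -50) = -26
n1-2 (MAX): max(41, -17, 26, 9) = 41
n1-3 (MAX): max(-16, 28) = 28
n1-4 (MAX): max(33, 48, -20) = 48
n1 (MIN): min(-26, 41, 28, 48) = -26
n2-1 (MAX): max(-44, 4) = 4
n2-2 (MAX): max(-19, 48) = 48
n2 (MIN): min(4, 48) = 4
n3-1 (MAX): max(-26, -44, 12) = 12
n3-2 (MAX): max(-42, 8, -49) = 8
n3-3 (MAX): max(31, -38, 0) = 31
n3 (MIN): min(12, 8, 31) = 8
n4-1 (MAX): max(21, 48, 47) = 48
n4-2 (MAX): max(-12, -15) = -12
n4-3 (MAX): max(44, 38) = 44
n4-4 (MAX): max(-29, -33) = -29
n4 (MIN): min(48, -12, 44, -29) = -29
r (MAX): max(-26, 4, 8, -29) = 8

8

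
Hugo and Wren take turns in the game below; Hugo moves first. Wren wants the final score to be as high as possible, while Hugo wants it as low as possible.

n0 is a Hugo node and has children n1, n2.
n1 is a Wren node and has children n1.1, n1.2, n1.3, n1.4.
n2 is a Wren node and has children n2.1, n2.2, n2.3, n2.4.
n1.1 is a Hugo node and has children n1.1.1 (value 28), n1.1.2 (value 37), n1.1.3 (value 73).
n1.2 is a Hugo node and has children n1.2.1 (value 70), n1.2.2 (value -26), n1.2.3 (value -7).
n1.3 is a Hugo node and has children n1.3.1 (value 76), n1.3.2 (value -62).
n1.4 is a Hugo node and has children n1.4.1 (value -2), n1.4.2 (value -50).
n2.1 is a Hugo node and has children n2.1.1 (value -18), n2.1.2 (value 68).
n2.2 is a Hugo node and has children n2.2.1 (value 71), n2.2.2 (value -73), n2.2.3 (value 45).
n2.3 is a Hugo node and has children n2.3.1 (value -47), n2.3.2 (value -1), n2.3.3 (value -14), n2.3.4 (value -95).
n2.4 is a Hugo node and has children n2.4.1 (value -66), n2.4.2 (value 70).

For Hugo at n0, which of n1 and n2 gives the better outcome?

n1.1 (Hugo): min(28, 37, 73) = 28
n1.2 (Hugo): min(70, -26, -7) = -26
n1.3 (Hugo): min(76, -62) = -62
n1.4 (Hugo): min(-2, -50) = -50
n1 (Wren): max(28, -26, -62, -50) = 28
n2.1 (Hugo): min(-18, 68) = -18
n2.2 (Hugo): min(71, -73, 45) = -73
n2.3 (Hugo): min(-47, -1, -14, -95) = -95
n2.4 (Hugo): min(-66, 70) = -66
n2 (Wren): max(-18, -73, -95, -66) = -18
Hugo prefers the lower value; n1=28, n2=-18. n2 is better since -18 < 28.

n2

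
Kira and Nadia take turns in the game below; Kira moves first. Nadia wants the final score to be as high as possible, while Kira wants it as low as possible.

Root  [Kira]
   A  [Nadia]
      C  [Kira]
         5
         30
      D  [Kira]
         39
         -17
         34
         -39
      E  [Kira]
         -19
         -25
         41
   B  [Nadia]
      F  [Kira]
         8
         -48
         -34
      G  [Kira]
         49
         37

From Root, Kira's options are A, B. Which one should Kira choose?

A

C (Kira): min(5, 30) = 5
D (Kira): min(39, -17, 34, -39) = -39
E (Kira): min(-19, -25, 41) = -25
A (Nadia): max(5, -39, -25) = 5
F (Kira): min(8, -48, -34) = -48
G (Kira): min(49, 37) = 37
B (Nadia): max(-48, 37) = 37
Root (Kira): min(5, 37) = 5
Kira at Root wants the lowest of {A=5, B=37}, so chooses A.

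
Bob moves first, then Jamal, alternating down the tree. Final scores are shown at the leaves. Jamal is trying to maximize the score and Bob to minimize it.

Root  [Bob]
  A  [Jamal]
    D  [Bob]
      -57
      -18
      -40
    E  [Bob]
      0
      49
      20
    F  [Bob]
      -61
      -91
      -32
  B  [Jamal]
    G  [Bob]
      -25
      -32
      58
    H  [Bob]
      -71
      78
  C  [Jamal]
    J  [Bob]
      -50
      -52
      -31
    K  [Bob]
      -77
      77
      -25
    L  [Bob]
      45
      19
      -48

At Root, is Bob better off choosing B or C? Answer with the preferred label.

C

G (Bob): min(-25, -32, 58) = -32
H (Bob): min(-71, 78) = -71
B (Jamal): max(-32, -71) = -32
J (Bob): min(-50, -52, -31) = -52
K (Bob): min(-77, 77, -25) = -77
L (Bob): min(45, 19, -48) = -48
C (Jamal): max(-52, -77, -48) = -48
Bob prefers the lower value; B=-32, C=-48. C is better since -48 < -32.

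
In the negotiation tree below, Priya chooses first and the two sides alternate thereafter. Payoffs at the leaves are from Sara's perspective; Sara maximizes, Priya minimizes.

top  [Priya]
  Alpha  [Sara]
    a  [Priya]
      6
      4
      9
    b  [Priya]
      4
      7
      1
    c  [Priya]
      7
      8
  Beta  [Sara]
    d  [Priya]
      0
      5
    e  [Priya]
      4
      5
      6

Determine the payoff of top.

a (Priya): min(6, 4, 9) = 4
b (Priya): min(4, 7, 1) = 1
c (Priya): min(7, 8) = 7
Alpha (Sara): max(4, 1, 7) = 7
d (Priya): min(0, 5) = 0
e (Priya): min(4, 5, 6) = 4
Beta (Sara): max(0, 4) = 4
top (Priya): min(7, 4) = 4

4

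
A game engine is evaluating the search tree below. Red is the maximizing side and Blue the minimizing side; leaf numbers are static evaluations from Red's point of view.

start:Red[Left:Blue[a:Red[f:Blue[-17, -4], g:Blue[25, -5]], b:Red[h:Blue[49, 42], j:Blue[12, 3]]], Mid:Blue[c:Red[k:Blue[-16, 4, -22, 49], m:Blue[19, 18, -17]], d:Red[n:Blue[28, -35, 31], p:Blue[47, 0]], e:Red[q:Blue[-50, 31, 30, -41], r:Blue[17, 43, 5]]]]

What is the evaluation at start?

-5

f (Blue): min(-17, -4) = -17
g (Blue): min(25, -5) = -5
a (Red): max(-17, -5) = -5
h (Blue): min(49, 42) = 42
j (Blue): min(12, 3) = 3
b (Red): max(42, 3) = 42
Left (Blue): min(-5, 42) = -5
k (Blue): min(-16, 4, -22, 49) = -22
m (Blue): min(19, 18, -17) = -17
c (Red): max(-22, -17) = -17
n (Blue): min(28, -35, 31) = -35
p (Blue): min(47, 0) = 0
d (Red): max(-35, 0) = 0
q (Blue): min(-50, 31, 30, -41) = -50
r (Blue): min(17, 43, 5) = 5
e (Red): max(-50, 5) = 5
Mid (Blue): min(-17, 0, 5) = -17
start (Red): max(-5, -17) = -5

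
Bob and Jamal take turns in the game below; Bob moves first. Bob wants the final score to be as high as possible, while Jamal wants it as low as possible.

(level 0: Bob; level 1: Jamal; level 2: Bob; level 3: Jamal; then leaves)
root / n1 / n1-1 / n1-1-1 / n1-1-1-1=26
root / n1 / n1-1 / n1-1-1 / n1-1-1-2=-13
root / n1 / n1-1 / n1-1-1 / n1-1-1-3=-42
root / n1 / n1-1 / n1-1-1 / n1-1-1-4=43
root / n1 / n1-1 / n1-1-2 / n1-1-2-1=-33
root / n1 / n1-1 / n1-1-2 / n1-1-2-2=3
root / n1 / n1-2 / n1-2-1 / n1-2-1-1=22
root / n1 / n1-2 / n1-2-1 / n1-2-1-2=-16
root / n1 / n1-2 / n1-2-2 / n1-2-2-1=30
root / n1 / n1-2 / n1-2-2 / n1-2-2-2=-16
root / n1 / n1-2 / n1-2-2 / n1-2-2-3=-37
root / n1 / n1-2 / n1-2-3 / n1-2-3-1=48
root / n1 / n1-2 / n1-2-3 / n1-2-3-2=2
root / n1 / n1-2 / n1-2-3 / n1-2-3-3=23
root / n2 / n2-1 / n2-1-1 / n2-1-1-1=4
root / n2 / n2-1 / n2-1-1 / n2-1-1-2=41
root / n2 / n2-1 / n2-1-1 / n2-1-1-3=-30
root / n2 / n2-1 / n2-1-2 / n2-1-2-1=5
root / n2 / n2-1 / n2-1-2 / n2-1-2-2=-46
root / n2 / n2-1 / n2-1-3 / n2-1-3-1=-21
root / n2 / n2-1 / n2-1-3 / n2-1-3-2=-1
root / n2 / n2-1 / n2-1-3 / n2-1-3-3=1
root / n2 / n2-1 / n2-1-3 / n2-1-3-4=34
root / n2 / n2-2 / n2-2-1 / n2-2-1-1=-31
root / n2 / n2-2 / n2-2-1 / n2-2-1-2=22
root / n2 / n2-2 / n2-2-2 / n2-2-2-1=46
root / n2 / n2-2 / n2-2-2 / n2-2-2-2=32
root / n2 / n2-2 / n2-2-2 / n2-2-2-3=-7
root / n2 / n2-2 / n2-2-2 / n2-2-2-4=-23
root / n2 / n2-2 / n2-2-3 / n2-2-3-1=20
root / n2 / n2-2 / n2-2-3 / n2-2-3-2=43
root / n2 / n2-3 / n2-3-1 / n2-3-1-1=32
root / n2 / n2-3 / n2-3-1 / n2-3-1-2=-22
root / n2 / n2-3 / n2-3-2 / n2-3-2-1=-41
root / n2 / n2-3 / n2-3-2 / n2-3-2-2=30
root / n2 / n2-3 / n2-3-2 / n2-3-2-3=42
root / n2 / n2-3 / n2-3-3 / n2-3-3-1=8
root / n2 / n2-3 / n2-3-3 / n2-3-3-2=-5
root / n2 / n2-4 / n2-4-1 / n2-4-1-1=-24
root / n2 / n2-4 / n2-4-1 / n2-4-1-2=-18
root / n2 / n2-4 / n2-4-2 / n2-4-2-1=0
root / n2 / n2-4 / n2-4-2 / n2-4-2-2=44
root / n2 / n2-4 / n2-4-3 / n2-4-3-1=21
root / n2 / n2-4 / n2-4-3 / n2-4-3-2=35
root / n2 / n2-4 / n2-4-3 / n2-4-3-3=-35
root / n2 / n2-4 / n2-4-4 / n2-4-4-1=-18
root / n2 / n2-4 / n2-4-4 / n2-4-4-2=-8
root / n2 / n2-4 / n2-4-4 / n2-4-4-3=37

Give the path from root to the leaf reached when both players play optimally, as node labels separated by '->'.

n1-1-1 (Jamal): min(26, -13, -42, 43) = -42
n1-1-2 (Jamal): min(-33, 3) = -33
n1-1 (Bob): max(-42, -33) = -33
n1-2-1 (Jamal): min(22, -16) = -16
n1-2-2 (Jamal): min(30, -16, -37) = -37
n1-2-3 (Jamal): min(48, 2, 23) = 2
n1-2 (Bob): max(-16, -37, 2) = 2
n1 (Jamal): min(-33, 2) = -33
n2-1-1 (Jamal): min(4, 41, -30) = -30
n2-1-2 (Jamal): min(5, -46) = -46
n2-1-3 (Jamal): min(-21, -1, 1, 34) = -21
n2-1 (Bob): max(-30, -46, -21) = -21
n2-2-1 (Jamal): min(-31, 22) = -31
n2-2-2 (Jamal): min(46, 32, -7, -23) = -23
n2-2-3 (Jamal): min(20, 43) = 20
n2-2 (Bob): max(-31, -23, 20) = 20
n2-3-1 (Jamal): min(32, -22) = -22
n2-3-2 (Jamal): min(-41, 30, 42) = -41
n2-3-3 (Jamal): min(8, -5) = -5
n2-3 (Bob): max(-22, -41, -5) = -5
n2-4-1 (Jamal): min(-24, -18) = -24
n2-4-2 (Jamal): min(0, 44) = 0
n2-4-3 (Jamal): min(21, 35, -35) = -35
n2-4-4 (Jamal): min(-18, -8, 37) = -18
n2-4 (Bob): max(-24, 0, -35, -18) = 0
n2 (Jamal): min(-21, 20, -5, 0) = -21
root (Bob): max(-33, -21) = -21
At root, Bob picks n2 (highest: -21).
At n2, Jamal picks n2-1 (lowest: -21).
At n2-1, Bob picks n2-1-3 (highest: -21).
At n2-1-3, Jamal picks n2-1-3-1 (lowest: -21).
Terminal value -21.

root -> n2 -> n2-1 -> n2-1-3 -> n2-1-3-1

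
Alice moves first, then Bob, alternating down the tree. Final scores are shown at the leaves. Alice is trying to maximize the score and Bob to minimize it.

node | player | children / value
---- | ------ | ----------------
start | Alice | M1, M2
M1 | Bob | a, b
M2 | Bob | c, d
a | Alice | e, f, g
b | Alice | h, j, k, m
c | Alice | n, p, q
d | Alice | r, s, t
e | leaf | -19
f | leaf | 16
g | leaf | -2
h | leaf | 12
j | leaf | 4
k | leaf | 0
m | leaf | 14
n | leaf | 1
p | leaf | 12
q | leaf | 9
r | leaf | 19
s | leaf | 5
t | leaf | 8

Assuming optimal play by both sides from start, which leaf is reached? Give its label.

a (Alice): max(-19, 16, -2) = 16
b (Alice): max(12, 4, 0, 14) = 14
M1 (Bob): min(16, 14) = 14
c (Alice): max(1, 12, 9) = 12
d (Alice): max(19, 5, 8) = 19
M2 (Bob): min(12, 19) = 12
start (Alice): max(14, 12) = 14
At start, Alice picks M1 (highest: 14).
At M1, Bob picks b (lowest: 14).
At b, Alice picks m (highest: 14).
Terminal value 14.

m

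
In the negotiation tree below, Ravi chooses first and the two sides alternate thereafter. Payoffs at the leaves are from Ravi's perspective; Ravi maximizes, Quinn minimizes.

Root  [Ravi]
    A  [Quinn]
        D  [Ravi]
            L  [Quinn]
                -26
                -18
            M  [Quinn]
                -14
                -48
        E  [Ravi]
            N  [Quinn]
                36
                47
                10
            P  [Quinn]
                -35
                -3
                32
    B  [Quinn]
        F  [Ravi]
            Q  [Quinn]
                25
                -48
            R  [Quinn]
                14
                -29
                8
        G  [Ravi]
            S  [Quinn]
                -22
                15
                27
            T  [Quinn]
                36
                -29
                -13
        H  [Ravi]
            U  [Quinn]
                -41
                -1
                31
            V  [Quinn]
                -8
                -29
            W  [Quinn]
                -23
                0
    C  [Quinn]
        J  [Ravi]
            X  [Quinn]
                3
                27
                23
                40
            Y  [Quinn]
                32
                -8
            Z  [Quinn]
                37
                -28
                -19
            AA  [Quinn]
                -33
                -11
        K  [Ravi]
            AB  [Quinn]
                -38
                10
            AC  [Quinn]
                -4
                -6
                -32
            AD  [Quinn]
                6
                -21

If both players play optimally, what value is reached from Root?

L (Quinn): min(-26, -18) = -26
M (Quinn): min(-14, -48) = -48
D (Ravi): max(-26, -48) = -26
N (Quinn): min(36, 47, 10) = 10
P (Quinn): min(-35, -3, 32) = -35
E (Ravi): max(10, -35) = 10
A (Quinn): min(-26, 10) = -26
Q (Quinn): min(25, -48) = -48
R (Quinn): min(14, -29, 8) = -29
F (Ravi): max(-48, -29) = -29
S (Quinn): min(-22, 15, 27) = -22
T (Quinn): min(36, -29, -13) = -29
G (Ravi): max(-22, -29) = -22
U (Quinn): min(-41, -1, 31) = -41
V (Quinn): min(-8, -29) = -29
W (Quinn): min(-23, 0) = -23
H (Ravi): max(-41, -29, -23) = -23
B (Quinn): min(-29, -22, -23) = -29
X (Quinn): min(3, 27, 23, 40) = 3
Y (Quinn): min(32, -8) = -8
Z (Quinn): min(37, -28, -19) = -28
AA (Quinn): min(-33, -11) = -33
J (Ravi): max(3, -8, -28, -33) = 3
AB (Quinn): min(-38, 10) = -38
AC (Quinn): min(-4, -6, -32) = -32
AD (Quinn): min(6, -21) = -21
K (Ravi): max(-38, -32, -21) = -21
C (Quinn): min(3, -21) = -21
Root (Ravi): max(-26, -29, -21) = -21

-21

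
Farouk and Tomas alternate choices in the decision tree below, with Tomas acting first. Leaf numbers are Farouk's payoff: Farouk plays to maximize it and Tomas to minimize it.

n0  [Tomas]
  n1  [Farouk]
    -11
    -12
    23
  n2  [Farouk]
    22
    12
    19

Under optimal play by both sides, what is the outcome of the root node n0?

n1 (Farouk): max(-11, -12, 23) = 23
n2 (Farouk): max(22, 12, 19) = 22
n0 (Tomas): min(23, 22) = 22

22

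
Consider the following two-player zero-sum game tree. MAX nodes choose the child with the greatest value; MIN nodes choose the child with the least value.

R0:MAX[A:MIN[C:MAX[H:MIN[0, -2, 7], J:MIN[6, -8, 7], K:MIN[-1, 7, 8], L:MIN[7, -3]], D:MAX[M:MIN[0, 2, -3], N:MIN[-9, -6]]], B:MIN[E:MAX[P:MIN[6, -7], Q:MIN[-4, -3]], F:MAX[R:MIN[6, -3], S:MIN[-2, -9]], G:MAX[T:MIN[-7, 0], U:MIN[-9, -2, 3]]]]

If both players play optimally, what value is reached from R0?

H (MIN): min(0, -2, 7) = -2
J (MIN): min(6, -8, 7) = -8
K (MIN): min(-1, 7, 8) = -1
L (MIN): min(7, -3) = -3
C (MAX): max(-2, -8, -1, -3) = -1
M (MIN): min(0, 2, -3) = -3
N (MIN): min(-9, -6) = -9
D (MAX): max(-3, -9) = -3
A (MIN): min(-1, -3) = -3
P (MIN): min(6, -7) = -7
Q (MIN): min(-4, -3) = -4
E (MAX): max(-7, -4) = -4
R (MIN): min(6, -3) = -3
S (MIN): min(-2, -9) = -9
F (MAX): max(-3, -9) = -3
T (MIN): min(-7, 0) = -7
U (MIN): min(-9, -2, 3) = -9
G (MAX): max(-7, -9) = -7
B (MIN): min(-4, -3, -7) = -7
R0 (MAX): max(-3, -7) = -3

-3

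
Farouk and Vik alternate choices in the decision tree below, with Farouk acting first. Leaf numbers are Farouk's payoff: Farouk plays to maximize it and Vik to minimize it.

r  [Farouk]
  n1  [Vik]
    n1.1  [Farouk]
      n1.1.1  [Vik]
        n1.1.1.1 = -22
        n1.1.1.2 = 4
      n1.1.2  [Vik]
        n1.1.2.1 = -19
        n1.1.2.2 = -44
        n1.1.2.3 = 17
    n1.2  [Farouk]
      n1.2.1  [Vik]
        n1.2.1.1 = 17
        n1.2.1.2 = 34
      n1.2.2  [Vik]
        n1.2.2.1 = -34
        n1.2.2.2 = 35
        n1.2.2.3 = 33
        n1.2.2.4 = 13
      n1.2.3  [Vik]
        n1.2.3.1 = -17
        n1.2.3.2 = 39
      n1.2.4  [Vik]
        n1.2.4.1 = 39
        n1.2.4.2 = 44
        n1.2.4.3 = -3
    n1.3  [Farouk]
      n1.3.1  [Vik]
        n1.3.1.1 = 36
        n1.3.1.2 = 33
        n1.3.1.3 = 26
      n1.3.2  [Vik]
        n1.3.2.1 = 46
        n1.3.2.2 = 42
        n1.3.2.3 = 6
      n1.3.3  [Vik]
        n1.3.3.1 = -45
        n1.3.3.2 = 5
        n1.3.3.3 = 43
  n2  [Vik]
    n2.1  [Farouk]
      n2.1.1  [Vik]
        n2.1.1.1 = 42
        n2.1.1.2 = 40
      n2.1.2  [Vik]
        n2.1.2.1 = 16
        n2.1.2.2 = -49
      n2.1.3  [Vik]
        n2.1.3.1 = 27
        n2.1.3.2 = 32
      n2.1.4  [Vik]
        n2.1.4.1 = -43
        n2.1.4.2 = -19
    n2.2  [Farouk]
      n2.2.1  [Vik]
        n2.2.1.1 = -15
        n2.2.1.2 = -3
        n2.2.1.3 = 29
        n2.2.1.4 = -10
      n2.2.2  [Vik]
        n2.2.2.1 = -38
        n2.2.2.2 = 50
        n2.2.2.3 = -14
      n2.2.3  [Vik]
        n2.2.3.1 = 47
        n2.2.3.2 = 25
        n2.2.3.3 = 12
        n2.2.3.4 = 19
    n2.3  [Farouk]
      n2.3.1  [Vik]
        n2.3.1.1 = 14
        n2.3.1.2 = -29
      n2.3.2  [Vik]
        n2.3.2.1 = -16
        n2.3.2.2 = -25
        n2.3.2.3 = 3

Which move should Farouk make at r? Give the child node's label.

n1

n1.1.1 (Vik): min(-22, 4) = -22
n1.1.2 (Vik): min(-19, -44, 17) = -44
n1.1 (Farouk): max(-22, -44) = -22
n1.2.1 (Vik): min(17, 34) = 17
n1.2.2 (Vik): min(-34, 35, 33, 13) = -34
n1.2.3 (Vik): min(-17, 39) = -17
n1.2.4 (Vik): min(39, 44, -3) = -3
n1.2 (Farouk): max(17, -34, -17, -3) = 17
n1.3.1 (Vik): min(36, 33, 26) = 26
n1.3.2 (Vik): min(46, 42, 6) = 6
n1.3.3 (Vik): min(-45, 5, 43) = -45
n1.3 (Farouk): max(26, 6, -45) = 26
n1 (Vik): min(-22, 17, 26) = -22
n2.1.1 (Vik): min(42, 40) = 40
n2.1.2 (Vik): min(16, -49) = -49
n2.1.3 (Vik): min(27, 32) = 27
n2.1.4 (Vik): min(-43, -19) = -43
n2.1 (Farouk): max(40, -49, 27, -43) = 40
n2.2.1 (Vik): min(-15, -3, 29, -10) = -15
n2.2.2 (Vik): min(-38, 50, -14) = -38
n2.2.3 (Vik): min(47, 25, 12, 19) = 12
n2.2 (Farouk): max(-15, -38, 12) = 12
n2.3.1 (Vik): min(14, -29) = -29
n2.3.2 (Vik): min(-16, -25, 3) = -25
n2.3 (Farouk): max(-29, -25) = -25
n2 (Vik): min(40, 12, -25) = -25
r (Farouk): max(-22, -25) = -22
Farouk at r wants the highest of {n1=-22, n2=-25}, so chooses n1.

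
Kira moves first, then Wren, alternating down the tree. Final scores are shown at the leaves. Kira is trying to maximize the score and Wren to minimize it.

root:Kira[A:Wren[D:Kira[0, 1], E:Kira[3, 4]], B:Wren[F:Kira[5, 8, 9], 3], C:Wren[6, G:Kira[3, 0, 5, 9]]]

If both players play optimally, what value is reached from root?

6

D (Kira): max(0, 1) = 1
E (Kira): max(3, 4) = 4
A (Wren): min(1, 4) = 1
F (Kira): max(5, 8, 9) = 9
B (Wren): min(9, 3) = 3
G (Kira): max(3, 0, 5, 9) = 9
C (Wren): min(6, 9) = 6
root (Kira): max(1, 3, 6) = 6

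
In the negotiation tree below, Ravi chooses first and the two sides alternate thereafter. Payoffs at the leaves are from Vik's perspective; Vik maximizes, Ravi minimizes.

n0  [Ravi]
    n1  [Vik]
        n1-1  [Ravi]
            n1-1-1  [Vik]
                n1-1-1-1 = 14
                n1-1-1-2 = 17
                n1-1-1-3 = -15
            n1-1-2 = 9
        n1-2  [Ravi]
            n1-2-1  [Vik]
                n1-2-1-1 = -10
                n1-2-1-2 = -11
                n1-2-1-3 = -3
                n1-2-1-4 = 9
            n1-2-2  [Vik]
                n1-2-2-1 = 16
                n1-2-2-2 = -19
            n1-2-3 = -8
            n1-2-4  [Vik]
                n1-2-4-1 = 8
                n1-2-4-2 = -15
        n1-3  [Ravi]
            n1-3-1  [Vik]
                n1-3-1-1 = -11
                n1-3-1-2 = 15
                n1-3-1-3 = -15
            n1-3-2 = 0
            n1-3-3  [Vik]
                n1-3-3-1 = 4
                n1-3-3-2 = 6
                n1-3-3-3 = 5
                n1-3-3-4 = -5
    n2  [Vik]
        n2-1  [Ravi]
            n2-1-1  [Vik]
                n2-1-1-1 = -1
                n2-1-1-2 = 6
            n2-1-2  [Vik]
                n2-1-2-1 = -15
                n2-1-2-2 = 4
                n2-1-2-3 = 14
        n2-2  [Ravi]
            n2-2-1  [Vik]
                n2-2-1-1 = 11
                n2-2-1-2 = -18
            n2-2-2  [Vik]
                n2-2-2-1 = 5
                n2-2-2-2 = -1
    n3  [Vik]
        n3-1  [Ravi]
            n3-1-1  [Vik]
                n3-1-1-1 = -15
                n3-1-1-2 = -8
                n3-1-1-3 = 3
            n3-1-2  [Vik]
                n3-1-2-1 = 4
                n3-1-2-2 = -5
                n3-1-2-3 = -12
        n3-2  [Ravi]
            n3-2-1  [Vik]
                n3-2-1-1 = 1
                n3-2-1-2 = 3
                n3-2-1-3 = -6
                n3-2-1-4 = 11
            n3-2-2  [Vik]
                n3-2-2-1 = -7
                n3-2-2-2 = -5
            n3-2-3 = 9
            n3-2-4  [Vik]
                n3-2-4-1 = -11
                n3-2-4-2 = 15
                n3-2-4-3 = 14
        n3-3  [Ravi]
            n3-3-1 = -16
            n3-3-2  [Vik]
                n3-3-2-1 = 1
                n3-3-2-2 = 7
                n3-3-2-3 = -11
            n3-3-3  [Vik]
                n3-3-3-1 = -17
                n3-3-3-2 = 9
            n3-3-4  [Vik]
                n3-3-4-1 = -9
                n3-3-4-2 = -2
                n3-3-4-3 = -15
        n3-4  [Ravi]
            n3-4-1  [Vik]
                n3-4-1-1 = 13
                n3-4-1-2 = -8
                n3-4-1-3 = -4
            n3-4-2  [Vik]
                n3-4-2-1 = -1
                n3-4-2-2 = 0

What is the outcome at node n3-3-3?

n3-3-3 (Vik): max(-17, 9) = 9

9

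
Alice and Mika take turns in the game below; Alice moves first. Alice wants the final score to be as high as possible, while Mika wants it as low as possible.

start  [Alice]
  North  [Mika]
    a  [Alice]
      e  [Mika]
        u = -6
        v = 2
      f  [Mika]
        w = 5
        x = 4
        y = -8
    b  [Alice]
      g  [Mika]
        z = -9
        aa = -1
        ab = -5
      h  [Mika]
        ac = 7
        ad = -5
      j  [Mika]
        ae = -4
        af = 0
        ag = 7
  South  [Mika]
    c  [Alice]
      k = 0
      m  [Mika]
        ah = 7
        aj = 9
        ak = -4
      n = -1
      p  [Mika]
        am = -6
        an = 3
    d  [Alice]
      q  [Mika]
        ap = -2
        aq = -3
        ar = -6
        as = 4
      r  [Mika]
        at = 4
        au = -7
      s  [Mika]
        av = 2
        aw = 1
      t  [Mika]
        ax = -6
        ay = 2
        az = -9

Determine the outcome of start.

0

e (Mika): min(-6, 2) = -6
f (Mika): min(5, 4, -8) = -8
a (Alice): max(-6, -8) = -6
g (Mika): min(-9, -1, -5) = -9
h (Mika): min(7, -5) = -5
j (Mika): min(-4, 0, 7) = -4
b (Alice): max(-9, -5, -4) = -4
North (Mika): min(-6, -4) = -6
m (Mika): min(7, 9, -4) = -4
p (Mika): min(-6, 3) = -6
c (Alice): max(0, -4, -1, -6) = 0
q (Mika): min(-2, -3, -6, 4) = -6
r (Mika): min(4, -7) = -7
s (Mika): min(2, 1) = 1
t (Mika): min(-6, 2, -9) = -9
d (Alice): max(-6, -7, 1, -9) = 1
South (Mika): min(0, 1) = 0
start (Alice): max(-6, 0) = 0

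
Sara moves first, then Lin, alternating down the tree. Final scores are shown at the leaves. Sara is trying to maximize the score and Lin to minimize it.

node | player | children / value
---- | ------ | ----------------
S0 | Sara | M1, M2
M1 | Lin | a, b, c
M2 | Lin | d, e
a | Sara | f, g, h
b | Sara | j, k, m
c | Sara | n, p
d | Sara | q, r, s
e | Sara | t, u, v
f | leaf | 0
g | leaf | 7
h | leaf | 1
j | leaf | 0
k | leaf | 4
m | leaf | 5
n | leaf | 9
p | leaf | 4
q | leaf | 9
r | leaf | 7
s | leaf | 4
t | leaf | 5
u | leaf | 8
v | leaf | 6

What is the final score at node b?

b (Sara): max(0, 4, 5) = 5

5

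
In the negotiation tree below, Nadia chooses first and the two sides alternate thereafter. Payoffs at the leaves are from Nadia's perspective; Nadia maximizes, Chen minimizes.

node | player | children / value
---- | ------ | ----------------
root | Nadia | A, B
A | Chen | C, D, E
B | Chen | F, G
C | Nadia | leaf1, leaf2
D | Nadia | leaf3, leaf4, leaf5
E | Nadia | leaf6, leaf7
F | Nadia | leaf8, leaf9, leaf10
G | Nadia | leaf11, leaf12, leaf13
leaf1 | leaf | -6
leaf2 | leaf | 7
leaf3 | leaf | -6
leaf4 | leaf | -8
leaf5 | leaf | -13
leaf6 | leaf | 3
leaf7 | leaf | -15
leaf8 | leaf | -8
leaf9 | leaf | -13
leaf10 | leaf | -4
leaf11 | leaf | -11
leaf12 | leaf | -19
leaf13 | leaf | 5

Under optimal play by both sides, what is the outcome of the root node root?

-4

C (Nadia): max(-6, 7) = 7
D (Nadia): max(-6, -8, -13) = -6
E (Nadia): max(3, -15) = 3
A (Chen): min(7, -6, 3) = -6
F (Nadia): max(-8, -13, -4) = -4
G (Nadia): max(-11, -19, 5) = 5
B (Chen): min(-4, 5) = -4
root (Nadia): max(-6, -4) = -4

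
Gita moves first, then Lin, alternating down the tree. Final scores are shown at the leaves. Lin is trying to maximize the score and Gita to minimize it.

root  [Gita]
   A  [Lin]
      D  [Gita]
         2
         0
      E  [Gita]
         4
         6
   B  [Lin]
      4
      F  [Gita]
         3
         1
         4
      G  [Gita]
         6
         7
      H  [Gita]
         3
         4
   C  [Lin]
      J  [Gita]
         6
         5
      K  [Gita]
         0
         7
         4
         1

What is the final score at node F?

F (Gita): min(3, 1, 4) = 1

1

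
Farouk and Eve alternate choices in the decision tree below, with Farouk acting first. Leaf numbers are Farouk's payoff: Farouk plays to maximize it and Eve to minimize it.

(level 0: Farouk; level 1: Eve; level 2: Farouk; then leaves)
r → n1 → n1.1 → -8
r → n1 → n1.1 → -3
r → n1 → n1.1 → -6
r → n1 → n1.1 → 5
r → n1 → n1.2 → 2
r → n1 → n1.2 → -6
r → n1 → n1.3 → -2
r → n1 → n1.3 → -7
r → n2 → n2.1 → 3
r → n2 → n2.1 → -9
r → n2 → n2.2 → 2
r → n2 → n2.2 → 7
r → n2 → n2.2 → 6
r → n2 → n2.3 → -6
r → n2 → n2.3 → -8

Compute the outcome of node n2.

-6

n2.1 (Farouk): max(3, -9) = 3
n2.2 (Farouk): max(2, 7, 6) = 7
n2.3 (Farouk): max(-6, -8) = -6
n2 (Eve): min(3, 7, -6) = -6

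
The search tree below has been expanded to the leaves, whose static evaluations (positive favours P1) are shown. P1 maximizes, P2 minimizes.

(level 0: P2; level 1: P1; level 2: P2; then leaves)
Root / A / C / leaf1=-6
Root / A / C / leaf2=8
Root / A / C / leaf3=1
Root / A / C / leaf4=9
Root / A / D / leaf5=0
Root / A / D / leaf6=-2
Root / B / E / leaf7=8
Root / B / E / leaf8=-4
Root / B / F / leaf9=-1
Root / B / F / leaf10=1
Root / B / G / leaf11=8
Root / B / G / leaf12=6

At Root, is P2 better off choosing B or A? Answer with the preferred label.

A

E (P2): min(8, -4) = -4
F (P2): min(-1, 1) = -1
G (P2): min(8, 6) = 6
B (P1): max(-4, -1, 6) = 6
C (P2): min(-6, 8, 1, 9) = -6
D (P2): min(0, -2) = -2
A (P1): max(-6, -2) = -2
P2 prefers the lower value; B=6, A=-2. A is better since -2 < 6.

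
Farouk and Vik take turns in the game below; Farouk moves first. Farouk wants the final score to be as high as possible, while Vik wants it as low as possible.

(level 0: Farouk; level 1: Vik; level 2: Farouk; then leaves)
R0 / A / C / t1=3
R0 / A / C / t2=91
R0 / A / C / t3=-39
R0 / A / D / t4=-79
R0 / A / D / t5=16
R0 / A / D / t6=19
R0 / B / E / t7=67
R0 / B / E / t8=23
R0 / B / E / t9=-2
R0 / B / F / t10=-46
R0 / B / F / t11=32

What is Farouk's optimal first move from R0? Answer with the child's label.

B

C (Farouk): max(3, 91, -39) = 91
D (Farouk): max(-79, 16, 19) = 19
A (Vik): min(91, 19) = 19
E (Farouk): max(67, 23, -2) = 67
F (Farouk): max(-46, 32) = 32
B (Vik): min(67, 32) = 32
R0 (Farouk): max(19, 32) = 32
Farouk at R0 wants the highest of {A=19, B=32}, so chooses B.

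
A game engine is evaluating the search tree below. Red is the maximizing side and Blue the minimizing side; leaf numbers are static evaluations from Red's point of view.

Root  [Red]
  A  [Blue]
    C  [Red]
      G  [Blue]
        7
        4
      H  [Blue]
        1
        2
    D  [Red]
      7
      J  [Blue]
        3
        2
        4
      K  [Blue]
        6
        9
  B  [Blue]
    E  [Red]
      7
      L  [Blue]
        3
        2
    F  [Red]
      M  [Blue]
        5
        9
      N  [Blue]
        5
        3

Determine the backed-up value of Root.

G (Blue): min(7, 4) = 4
H (Blue): min(1, 2) = 1
C (Red): max(4, 1) = 4
J (Blue): min(3, 2, 4) = 2
K (Blue): min(6, 9) = 6
D (Red): max(7, 2, 6) = 7
A (Blue): min(4, 7) = 4
L (Blue): min(3, 2) = 2
E (Red): max(7, 2) = 7
M (Blue): min(5, 9) = 5
N (Blue): min(5, 3) = 3
F (Red): max(5, 3) = 5
B (Blue): min(7, 5) = 5
Root (Red): max(4, 5) = 5

5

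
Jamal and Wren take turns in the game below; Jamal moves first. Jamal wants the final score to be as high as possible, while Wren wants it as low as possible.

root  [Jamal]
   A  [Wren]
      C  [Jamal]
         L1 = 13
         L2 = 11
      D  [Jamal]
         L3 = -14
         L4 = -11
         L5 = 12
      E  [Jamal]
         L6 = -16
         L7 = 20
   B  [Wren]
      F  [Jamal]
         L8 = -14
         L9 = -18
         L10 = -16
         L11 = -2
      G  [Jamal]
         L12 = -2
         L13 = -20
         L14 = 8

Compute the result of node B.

-2

F (Jamal): max(-14, -18, -16, -2) = -2
G (Jamal): max(-2, -20, 8) = 8
B (Wren): min(-2, 8) = -2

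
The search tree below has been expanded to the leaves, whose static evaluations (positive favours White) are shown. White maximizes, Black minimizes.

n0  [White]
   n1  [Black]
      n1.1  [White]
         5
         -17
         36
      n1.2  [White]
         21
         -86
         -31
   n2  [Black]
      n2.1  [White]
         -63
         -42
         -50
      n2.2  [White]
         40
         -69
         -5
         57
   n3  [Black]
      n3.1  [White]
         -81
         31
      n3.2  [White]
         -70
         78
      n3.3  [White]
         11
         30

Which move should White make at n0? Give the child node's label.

n1.1 (White): max(5, -17, 36) = 36
n1.2 (White): max(21, -86, -31) = 21
n1 (Black): min(36, 21) = 21
n2.1 (White): max(-63, -42, -50) = -42
n2.2 (White): max(40, -69, -5, 57) = 57
n2 (Black): min(-42, 57) = -42
n3.1 (White): max(-81, 31) = 31
n3.2 (White): max(-70, 78) = 78
n3.3 (White): max(11, 30) = 30
n3 (Black): min(31, 78, 30) = 30
n0 (White): max(21, -42, 30) = 30
White at n0 wants the highest of {n1=21, n2=-42, n3=30}, so chooses n3.

n3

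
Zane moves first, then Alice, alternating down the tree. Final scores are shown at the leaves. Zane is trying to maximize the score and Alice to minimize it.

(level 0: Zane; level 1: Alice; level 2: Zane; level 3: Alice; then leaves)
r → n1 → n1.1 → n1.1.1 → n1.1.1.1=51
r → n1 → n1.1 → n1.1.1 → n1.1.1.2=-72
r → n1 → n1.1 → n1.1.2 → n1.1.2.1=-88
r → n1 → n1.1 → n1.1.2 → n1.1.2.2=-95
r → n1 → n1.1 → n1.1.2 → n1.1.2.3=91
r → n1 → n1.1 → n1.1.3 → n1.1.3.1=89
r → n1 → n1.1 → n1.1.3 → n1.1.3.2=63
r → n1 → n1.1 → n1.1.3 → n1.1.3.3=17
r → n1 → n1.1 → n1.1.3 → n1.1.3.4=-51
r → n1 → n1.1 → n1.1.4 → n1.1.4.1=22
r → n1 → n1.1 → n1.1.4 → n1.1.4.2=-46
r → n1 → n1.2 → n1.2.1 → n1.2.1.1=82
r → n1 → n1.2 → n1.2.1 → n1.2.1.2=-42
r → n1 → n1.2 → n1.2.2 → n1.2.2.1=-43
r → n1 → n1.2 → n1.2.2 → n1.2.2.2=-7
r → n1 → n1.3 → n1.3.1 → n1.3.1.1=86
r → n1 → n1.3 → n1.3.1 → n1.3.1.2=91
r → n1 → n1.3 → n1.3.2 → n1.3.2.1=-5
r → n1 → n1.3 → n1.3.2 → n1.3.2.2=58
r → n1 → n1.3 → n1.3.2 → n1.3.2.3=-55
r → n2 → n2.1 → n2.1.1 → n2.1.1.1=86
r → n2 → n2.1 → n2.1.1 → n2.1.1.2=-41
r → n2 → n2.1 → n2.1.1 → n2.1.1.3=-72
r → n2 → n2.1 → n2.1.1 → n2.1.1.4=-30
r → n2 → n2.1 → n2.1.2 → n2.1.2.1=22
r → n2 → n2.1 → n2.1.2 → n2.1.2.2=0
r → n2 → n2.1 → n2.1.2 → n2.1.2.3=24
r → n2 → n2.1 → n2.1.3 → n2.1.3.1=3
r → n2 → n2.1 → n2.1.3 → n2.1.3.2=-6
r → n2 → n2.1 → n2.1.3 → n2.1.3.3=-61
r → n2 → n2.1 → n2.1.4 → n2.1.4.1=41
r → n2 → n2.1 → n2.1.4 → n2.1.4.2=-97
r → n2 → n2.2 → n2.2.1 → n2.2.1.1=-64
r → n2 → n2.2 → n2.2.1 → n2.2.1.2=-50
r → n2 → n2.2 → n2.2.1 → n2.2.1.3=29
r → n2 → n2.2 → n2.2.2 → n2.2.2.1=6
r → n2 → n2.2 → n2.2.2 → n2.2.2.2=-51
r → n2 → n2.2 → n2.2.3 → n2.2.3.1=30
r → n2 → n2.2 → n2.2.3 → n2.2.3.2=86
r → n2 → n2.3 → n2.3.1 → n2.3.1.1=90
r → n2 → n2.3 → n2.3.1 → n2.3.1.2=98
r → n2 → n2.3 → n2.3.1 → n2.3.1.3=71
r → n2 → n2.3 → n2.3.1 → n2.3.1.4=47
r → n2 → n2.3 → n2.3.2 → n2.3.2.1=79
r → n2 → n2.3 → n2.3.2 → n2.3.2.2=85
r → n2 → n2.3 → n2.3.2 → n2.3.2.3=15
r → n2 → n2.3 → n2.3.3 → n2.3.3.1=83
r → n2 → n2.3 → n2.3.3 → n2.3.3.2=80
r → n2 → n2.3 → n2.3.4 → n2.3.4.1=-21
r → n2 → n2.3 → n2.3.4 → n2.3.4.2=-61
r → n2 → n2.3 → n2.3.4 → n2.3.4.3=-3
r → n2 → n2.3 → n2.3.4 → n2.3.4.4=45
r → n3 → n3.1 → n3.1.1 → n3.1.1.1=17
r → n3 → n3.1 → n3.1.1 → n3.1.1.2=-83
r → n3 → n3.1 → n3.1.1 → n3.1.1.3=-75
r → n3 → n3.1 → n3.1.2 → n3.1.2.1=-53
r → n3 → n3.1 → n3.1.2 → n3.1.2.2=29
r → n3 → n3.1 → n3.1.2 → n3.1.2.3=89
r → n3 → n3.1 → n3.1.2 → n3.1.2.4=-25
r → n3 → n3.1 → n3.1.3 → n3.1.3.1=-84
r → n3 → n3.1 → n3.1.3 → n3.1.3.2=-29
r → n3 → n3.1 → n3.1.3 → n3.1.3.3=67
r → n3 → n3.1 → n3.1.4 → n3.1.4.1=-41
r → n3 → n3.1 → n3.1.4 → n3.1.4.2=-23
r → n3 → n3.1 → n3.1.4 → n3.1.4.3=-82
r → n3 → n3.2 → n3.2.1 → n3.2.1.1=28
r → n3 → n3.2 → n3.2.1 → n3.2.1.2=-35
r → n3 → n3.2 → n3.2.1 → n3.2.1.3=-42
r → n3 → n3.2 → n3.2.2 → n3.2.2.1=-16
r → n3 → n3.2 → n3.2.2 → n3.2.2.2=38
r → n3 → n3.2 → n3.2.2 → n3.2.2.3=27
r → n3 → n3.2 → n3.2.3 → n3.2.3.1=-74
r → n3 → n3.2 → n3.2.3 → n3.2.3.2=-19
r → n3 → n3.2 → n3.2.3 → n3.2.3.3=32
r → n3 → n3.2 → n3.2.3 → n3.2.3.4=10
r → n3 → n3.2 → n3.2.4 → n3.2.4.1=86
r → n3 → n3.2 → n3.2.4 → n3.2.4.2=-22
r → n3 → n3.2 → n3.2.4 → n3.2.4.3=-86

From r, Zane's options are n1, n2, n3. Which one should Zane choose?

n2

n1.1.1 (Alice): min(51, -72) = -72
n1.1.2 (Alice): min(-88, -95, 91) = -95
n1.1.3 (Alice): min(89, 63, 17, -51) = -51
n1.1.4 (Alice): min(22, -46) = -46
n1.1 (Zane): max(-72, -95, -51, -46) = -46
n1.2.1 (Alice): min(82, -42) = -42
n1.2.2 (Alice): min(-43, -7) = -43
n1.2 (Zane): max(-42, -43) = -42
n1.3.1 (Alice): min(86, 91) = 86
n1.3.2 (Alice): min(-5, 58, -55) = -55
n1.3 (Zane): max(86, -55) = 86
n1 (Alice): min(-46, -42, 86) = -46
n2.1.1 (Alice): min(86, -41, -72, -30) = -72
n2.1.2 (Alice): min(22, 0, 24) = 0
n2.1.3 (Alice): min(3, -6, -61) = -61
n2.1.4 (Alice): min(41, -97) = -97
n2.1 (Zane): max(-72, 0, -61, -97) = 0
n2.2.1 (Alice): min(-64, -50, 29) = -64
n2.2.2 (Alice): min(6, -51) = -51
n2.2.3 (Alice): min(30, 86) = 30
n2.2 (Zane): max(-64, -51, 30) = 30
n2.3.1 (Alice): min(90, 98, 71, 47) = 47
n2.3.2 (Alice): min(79, 85, 15) = 15
n2.3.3 (Alice): min(83, 80) = 80
n2.3.4 (Alice): min(-21, -61, -3, 45) = -61
n2.3 (Zane): max(47, 15, 80, -61) = 80
n2 (Alice): min(0, 30, 80) = 0
n3.1.1 (Alice): min(17, -83, -75) = -83
n3.1.2 (Alice): min(-53, 29, 89, -25) = -53
n3.1.3 (Alice): min(-84, -29, 67) = -84
n3.1.4 (Alice): min(-41, -23, -82) = -82
n3.1 (Zane): max(-83, -53, -84, -82) = -53
n3.2.1 (Alice): min(28, -35, -42) = -42
n3.2.2 (Alice): min(-16, 38, 27) = -16
n3.2.3 (Alice): min(-74, -19, 32, 10) = -74
n3.2.4 (Alice): min(86, -22, -86) = -86
n3.2 (Zane): max(-42, -16, -74, -86) = -16
n3 (Alice): min(-53, -16) = -53
r (Zane): max(-46, 0, -53) = 0
Zane at r wants the highest of {n1=-46, n2=0, n3=-53}, so chooses n2.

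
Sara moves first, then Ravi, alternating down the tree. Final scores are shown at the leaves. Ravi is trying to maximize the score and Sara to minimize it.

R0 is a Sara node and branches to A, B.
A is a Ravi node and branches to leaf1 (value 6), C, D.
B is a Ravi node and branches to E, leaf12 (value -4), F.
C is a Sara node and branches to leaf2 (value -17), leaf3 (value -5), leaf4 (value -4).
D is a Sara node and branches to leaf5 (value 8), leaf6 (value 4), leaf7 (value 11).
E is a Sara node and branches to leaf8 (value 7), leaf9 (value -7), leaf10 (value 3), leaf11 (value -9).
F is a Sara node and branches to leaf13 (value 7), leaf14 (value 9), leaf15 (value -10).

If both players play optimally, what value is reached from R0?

-4

C (Sara): min(-17, -5, -4) = -17
D (Sara): min(8, 4, 11) = 4
A (Ravi): max(6, -17, 4) = 6
E (Sara): min(7, -7, 3, -9) = -9
F (Sara): min(7, 9, -10) = -10
B (Ravi): max(-9, -4, -10) = -4
R0 (Sara): min(6, -4) = -4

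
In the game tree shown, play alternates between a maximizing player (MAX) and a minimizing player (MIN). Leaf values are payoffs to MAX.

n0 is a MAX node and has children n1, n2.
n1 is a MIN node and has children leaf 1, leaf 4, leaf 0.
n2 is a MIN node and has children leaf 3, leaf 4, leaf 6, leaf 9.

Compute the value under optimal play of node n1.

0

n1 (MIN): min(1, 4, 0) = 0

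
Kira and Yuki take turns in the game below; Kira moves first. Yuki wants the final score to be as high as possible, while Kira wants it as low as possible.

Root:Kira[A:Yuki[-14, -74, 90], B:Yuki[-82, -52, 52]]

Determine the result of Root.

A (Yuki): max(-14, -74, 90) = 90
B (Yuki): max(-82, -52, 52) = 52
Root (Kira): min(90, 52) = 52

52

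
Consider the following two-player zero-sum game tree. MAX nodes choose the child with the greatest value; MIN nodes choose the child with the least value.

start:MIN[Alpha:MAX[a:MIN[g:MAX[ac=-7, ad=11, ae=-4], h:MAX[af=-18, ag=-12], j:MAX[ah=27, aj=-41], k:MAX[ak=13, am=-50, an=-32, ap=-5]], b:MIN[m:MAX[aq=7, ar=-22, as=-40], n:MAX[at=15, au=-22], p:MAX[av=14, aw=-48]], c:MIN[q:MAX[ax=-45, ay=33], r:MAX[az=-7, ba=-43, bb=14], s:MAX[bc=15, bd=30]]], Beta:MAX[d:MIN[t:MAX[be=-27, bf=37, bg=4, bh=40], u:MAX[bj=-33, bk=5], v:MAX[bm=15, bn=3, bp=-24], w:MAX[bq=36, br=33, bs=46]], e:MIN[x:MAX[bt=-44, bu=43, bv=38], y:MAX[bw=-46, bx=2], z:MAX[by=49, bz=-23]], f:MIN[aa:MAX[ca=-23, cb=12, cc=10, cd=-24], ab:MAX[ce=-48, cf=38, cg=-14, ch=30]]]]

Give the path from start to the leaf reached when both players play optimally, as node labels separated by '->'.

start -> Beta -> f -> aa -> cb

g (MAX): max(-7, 11, -4) = 11
h (MAX): max(-18, -12) = -12
j (MAX): max(27, -41) = 27
k (MAX): max(13, -50, -32, -5) = 13
a (MIN): min(11, -12, 27, 13) = -12
m (MAX): max(7, -22, -40) = 7
n (MAX): max(15, -22) = 15
p (MAX): max(14, -48) = 14
b (MIN): min(7, 15, 14) = 7
q (MAX): max(-45, 33) = 33
r (MAX): max(-7, -43, 14) = 14
s (MAX): max(15, 30) = 30
c (MIN): min(33, 14, 30) = 14
Alpha (MAX): max(-12, 7, 14) = 14
t (MAX): max(-27, 37, 4, 40) = 40
u (MAX): max(-33, 5) = 5
v (MAX): max(15, 3, -24) = 15
w (MAX): max(36, 33, 46) = 46
d (MIN): min(40, 5, 15, 46) = 5
x (MAX): max(-44, 43, 38) = 43
y (MAX): max(-46, 2) = 2
z (MAX): max(49, -23) = 49
e (MIN): min(43, 2, 49) = 2
aa (MAX): max(-23, 12, 10, -24) = 12
ab (MAX): max(-48, 38, -14, 30) = 38
f (MIN): min(12, 38) = 12
Beta (MAX): max(5, 2, 12) = 12
start (MIN): min(14, 12) = 12
At start, MIN picks Beta (lowest: 12).
At Beta, MAX picks f (highest: 12).
At f, MIN picks aa (lowest: 12).
At aa, MAX picks cb (highest: 12).
Terminal value 12.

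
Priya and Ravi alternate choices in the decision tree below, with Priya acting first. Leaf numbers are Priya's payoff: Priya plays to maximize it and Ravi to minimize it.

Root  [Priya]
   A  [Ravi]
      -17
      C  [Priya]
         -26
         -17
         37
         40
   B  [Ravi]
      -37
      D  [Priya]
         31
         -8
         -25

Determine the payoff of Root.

-17

C (Priya): max(-26, -17, 37, 40) = 40
A (Ravi): min(-17, 40) = -17
D (Priya): max(31, -8, -25) = 31
B (Ravi): min(-37, 31) = -37
Root (Priya): max(-17, -37) = -17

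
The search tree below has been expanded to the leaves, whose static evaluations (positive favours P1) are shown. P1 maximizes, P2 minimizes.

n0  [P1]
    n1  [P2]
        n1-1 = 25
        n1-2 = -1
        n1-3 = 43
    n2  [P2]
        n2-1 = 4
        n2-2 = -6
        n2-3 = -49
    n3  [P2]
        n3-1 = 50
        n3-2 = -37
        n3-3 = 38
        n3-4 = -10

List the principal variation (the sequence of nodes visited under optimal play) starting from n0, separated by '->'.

n1 (P2): min(25, -1, 43) = -1
n2 (P2): min(4, -6, -49) = -49
n3 (P2): min(50, -37, 38, -10) = -37
n0 (P1): max(-1, -49, -37) = -1
At n0, P1 picks n1 (highest: -1).
At n1, P2 picks n1-2 (lowest: -1).
Terminal value -1.

n0 -> n1 -> n1-2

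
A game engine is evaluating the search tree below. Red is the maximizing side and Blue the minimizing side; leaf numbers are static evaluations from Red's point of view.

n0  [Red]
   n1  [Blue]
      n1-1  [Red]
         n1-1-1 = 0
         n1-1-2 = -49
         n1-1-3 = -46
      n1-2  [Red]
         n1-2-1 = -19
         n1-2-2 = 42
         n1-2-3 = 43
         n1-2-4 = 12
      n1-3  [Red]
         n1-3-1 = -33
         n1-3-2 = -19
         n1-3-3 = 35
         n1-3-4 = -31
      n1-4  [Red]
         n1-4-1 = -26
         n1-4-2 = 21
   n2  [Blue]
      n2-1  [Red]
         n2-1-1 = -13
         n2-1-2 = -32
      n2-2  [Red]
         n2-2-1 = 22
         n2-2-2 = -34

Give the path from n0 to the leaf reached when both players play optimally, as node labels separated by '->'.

n0 -> n1 -> n1-1 -> n1-1-1

n1-1 (Red): max(0, -49, -46) = 0
n1-2 (Red): max(-19, 42, 43, 12) = 43
n1-3 (Red): max(-33, -19, 35, -31) = 35
n1-4 (Red): max(-26, 21) = 21
n1 (Blue): min(0, 43, 35, 21) = 0
n2-1 (Red): max(-13, -32) = -13
n2-2 (Red): max(22, -34) = 22
n2 (Blue): min(-13, 22) = -13
n0 (Red): max(0, -13) = 0
At n0, Red picks n1 (highest: 0).
At n1, Blue picks n1-1 (lowest: 0).
At n1-1, Red picks n1-1-1 (highest: 0).
Terminal value 0.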